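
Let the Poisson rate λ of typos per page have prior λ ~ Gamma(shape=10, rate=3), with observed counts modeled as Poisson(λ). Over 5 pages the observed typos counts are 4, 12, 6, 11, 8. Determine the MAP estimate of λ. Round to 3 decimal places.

Σxᵢ = 4+12+6+11+8 = 41, with n = 5.
Posterior ∝ λ^9e^(−3λ) · λ^41e^(−5λ) = λ^50e^(−8λ), i.e. Gamma(shape=51, rate=8).
The mode of a Gamma(a, b) with a ≥ 1 (shape–rate) is (a−1)/b = 50/8 ≈ 6.250.

λ̂_MAP = 6.250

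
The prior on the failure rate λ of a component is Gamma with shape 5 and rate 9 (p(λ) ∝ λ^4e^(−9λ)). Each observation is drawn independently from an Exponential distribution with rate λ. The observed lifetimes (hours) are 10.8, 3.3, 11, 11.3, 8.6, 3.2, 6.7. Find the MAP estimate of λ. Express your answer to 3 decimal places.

λ̂_MAP = 0.172

The Exponential(rate=λ) likelihood is ∝ λ^n e^(−λΣtᵢ). Here n = 7 and Σtᵢ = 10.8 + 3.3 + 11 + 11.3 + 8.6 + 3.2 + 6.7 = 54.9.
Posterior ∝ λ^4e^(−9λ) · λ^7e^(−54.9λ) = λ^11e^(−63.9λ), i.e. Gamma(12, 63.9).
Mode = (a−1)/b = 11/63.9 ≈ 0.172.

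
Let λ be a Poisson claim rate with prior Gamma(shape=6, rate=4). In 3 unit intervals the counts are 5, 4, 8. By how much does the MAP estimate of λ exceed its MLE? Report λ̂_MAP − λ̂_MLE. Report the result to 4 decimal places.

MAP − MLE = -2.5238

Σxᵢ = 17. Posterior is Gamma(23, 7); MAP = (23−1)/7 = 22/7 ≈ 3.14286.
MLE = x̄ = 17/3 ≈ 5.66667.
Difference = 22/7 − 17/3 = -53/21 ≈ -2.5238.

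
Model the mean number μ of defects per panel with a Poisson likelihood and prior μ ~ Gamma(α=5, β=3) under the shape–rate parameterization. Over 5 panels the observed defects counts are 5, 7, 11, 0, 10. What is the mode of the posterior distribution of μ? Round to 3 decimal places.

μ̂_MAP = 4.625

Σxᵢ = 5+7+11+0+10 = 33, with n = 5.
Posterior ∝ μ^4e^(−3μ) · μ^33e^(−5μ) = μ^37e^(−8μ), i.e. Gamma(shape=38, rate=8).
The mode of a Gamma(a, b) with a ≥ 1 (shape–rate) is (a−1)/b = 37/8 ≈ 4.625.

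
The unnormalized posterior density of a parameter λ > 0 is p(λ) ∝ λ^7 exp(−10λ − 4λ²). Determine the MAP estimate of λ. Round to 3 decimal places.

ℓ'(λ) = 7/λ − 10 − 8λ. Setting this to zero and multiplying by λ: 8λ² + 10λ − 7 = 0.
λ = (−10 + √(10² + 4·8·7)) / (2·8) = (−10 + √324) / 16 = (−10 + 18)/16 = 1/2.
ℓ''(λ) = −7/λ² − 8 < 0, confirming a maximum.

λ̂_MAP = 0.500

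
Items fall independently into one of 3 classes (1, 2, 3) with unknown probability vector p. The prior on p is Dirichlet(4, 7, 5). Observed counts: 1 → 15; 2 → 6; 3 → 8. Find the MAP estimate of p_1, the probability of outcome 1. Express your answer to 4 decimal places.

The posterior is Dirichlet(αᵢ + nᵢ) = Dirichlet(19, 13, 13).
For a Dirichlet(a₁,…,a_K) with all aᵢ > 1, the mode has j-th component (aⱼ − 1)/(Σaᵢ − K).
Here Σaᵢ = 45 and K = 3, so p_1 = (19 − 1)/(45 − 3) = 18/42 ≈ 0.4286.

MAP estimate: 0.4286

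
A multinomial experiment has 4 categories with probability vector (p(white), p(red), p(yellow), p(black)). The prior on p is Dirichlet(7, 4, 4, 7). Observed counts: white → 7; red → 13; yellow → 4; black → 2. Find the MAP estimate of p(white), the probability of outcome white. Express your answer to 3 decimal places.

MAP estimate of p(white) = 0.295

The posterior is Dirichlet(αᵢ + nᵢ) = Dirichlet(14, 17, 8, 9).
For a Dirichlet(a₁,…,a_K) with all aᵢ > 1, the mode has j-th component (aⱼ − 1)/(Σaᵢ − K).
Here Σaᵢ = 48 and K = 4, so p(white) = (14 − 1)/(48 − 4) = 13/44 ≈ 0.295.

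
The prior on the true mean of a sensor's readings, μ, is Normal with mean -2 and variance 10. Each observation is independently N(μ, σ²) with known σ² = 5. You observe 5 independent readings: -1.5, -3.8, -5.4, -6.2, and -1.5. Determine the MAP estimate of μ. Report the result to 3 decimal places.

μ̂_MAP = -3.527

n = 5; x̄ = ((-1.5) + (-3.8) + (-5.4) + (-6.2) + (-1.5))/5 = -18.4/5 = -3.68.
For a Normal prior and Normal likelihood with known variance, the posterior is Normal; its mode equals its mean, the precision-weighted average.
Prior precision 1/σ₀² = 1/10 = 0.1; data precision n/σ² = 5/5 = 1.
μ̂ = (0.1·(-2) + 1·(-3.68)) / (0.1 + 1) = (-3.88)/1.1 = -194/55 ≈ -3.527.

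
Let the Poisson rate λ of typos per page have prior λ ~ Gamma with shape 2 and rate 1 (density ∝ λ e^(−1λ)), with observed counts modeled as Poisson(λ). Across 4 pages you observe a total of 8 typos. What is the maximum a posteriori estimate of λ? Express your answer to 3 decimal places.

Σxᵢ = 8, n = 4.
Posterior ∝ λe^(−1λ) · λ^8e^(−4λ) = λ^9e^(−5λ), i.e. Gamma(shape=10, rate=5).
The mode of a Gamma(a, b) with a ≥ 1 (shape–rate) is (a−1)/b = 9/5 ≈ 1.800.

λ̂_MAP = 1.800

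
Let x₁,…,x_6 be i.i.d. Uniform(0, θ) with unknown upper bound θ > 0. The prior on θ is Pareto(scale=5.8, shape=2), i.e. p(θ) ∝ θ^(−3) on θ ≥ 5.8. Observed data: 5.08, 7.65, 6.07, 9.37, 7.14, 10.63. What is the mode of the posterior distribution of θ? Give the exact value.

The Uniform(0, θ) likelihood is θ^(−n) for θ ≥ max(xᵢ), zero otherwise. Here max(xᵢ) = 10.63.
Posterior ∝ θ^(−3) · θ^(−6) = θ^(−9) on θ ≥ max(5.8, 10.63) = 10.63.
This density is strictly decreasing in θ, so the posterior mode lies at the lower boundary of the support.

θ̂_MAP = 10.63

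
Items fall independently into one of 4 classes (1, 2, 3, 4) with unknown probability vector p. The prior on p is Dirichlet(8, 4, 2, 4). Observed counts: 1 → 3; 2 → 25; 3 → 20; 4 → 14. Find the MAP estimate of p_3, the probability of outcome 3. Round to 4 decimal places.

The posterior is Dirichlet(αᵢ + nᵢ) = Dirichlet(11, 29, 22, 18).
For a Dirichlet(a₁,…,a_K) with all aᵢ > 1, the mode has j-th component (aⱼ − 1)/(Σaᵢ − K).
Here Σaᵢ = 80 and K = 4, so p_3 = (22 − 1)/(80 − 4) = 21/76 ≈ 0.2763.

MAP estimate: 0.2763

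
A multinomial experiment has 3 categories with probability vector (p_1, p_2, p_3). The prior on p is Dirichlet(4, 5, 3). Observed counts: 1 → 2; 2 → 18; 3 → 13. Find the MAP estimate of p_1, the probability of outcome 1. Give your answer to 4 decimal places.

The posterior is Dirichlet(αᵢ + nᵢ) = Dirichlet(6, 23, 16).
For a Dirichlet(a₁,…,a_K) with all aᵢ > 1, the mode has j-th component (aⱼ − 1)/(Σaᵢ − K).
Here Σaᵢ = 45 and K = 3, so p_1 = (6 − 1)/(45 − 3) = 5/42 ≈ 0.1190.

MAP estimate: 0.1190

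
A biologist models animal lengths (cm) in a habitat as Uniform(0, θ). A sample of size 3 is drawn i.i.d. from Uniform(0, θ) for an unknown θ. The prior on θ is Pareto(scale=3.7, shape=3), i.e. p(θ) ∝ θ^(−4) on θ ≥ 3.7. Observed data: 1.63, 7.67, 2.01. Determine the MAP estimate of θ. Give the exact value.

The Uniform(0, θ) likelihood is θ^(−n) for θ ≥ max(xᵢ), zero otherwise. Here max(xᵢ) = 7.67.
Posterior ∝ θ^(−4) · θ^(−3) = θ^(−7) on θ ≥ max(3.7, 7.67) = 7.67.
This density is strictly decreasing in θ, so the posterior mode lies at the lower boundary of the support.

θ̂_MAP = 7.67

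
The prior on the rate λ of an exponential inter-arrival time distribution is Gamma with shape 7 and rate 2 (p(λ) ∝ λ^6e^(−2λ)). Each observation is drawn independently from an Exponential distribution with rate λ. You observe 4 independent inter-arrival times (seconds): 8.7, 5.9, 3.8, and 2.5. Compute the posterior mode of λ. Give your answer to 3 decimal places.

The Exponential(rate=λ) likelihood is ∝ λ^n e^(−λΣtᵢ). Here n = 4 and Σtᵢ = 8.7 + 5.9 + 3.8 + 2.5 = 20.9.
Posterior ∝ λ^6e^(−2λ) · λ^4e^(−20.9λ) = λ^10e^(−22.9λ), i.e. Gamma(11, 22.9).
Mode = (a−1)/b = 10/22.9 ≈ 0.437.

λ̂_MAP = 0.437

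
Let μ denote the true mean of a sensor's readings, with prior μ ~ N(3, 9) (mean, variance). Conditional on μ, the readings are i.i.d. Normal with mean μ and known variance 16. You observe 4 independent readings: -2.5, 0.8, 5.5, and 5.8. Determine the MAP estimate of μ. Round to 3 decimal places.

μ̂_MAP = 2.585

n = 4; x̄ = ((-2.5) + 0.8 + 5.5 + 5.8)/4 = 9.6/4 = 2.4.
For a Normal prior and Normal likelihood with known variance, the posterior is Normal; its mode equals its mean, the precision-weighted average.
Prior precision 1/σ₀² = 1/9; data precision n/σ² = 4/16 = 0.25.
μ̂ = ((1/9)·3 + 0.25·2.4) / (1/9 + 0.25) = (14/15)/(13/36) = 168/65 ≈ 2.585.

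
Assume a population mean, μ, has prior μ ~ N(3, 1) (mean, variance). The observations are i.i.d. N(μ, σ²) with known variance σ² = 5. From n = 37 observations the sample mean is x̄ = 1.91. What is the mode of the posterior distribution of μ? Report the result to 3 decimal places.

μ̂_MAP = 2.040

n = 37, x̄ = 1.91.
For a Normal prior and Normal likelihood with known variance, the posterior is Normal; its mode equals its mean, the precision-weighted average.
Prior precision 1/σ₀² = 1/1 = 1; data precision n/σ² = 37/5 = 7.4.
μ̂ = (1·3 + 7.4·1.91) / (1 + 7.4) = 17.134/8.4 = 8567/4200 ≈ 2.040.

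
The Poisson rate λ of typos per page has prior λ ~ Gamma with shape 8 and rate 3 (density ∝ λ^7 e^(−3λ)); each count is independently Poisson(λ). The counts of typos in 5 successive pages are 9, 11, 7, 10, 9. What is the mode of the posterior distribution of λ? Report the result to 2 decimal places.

Σxᵢ = 9+11+7+10+9 = 46, with n = 5.
Posterior ∝ λ^7e^(−3λ) · λ^46e^(−5λ) = λ^53e^(−8λ), i.e. Gamma(shape=54, rate=8).
The mode of a Gamma(a, b) with a ≥ 1 (shape–rate) is (a−1)/b = 53/8 ≈ 6.63.

λ̂_MAP = 6.63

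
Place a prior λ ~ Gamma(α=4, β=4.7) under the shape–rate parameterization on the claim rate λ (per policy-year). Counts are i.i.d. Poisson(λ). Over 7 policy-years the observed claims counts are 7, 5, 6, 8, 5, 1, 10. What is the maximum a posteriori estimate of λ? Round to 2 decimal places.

Σxᵢ = 7+5+6+8+5+1+10 = 42, with n = 7.
Posterior ∝ λ^3e^(−4.7λ) · λ^42e^(−7λ) = λ^45e^(−11.7λ), i.e. Gamma(shape=46, rate=11.7).
The mode of a Gamma(a, b) with a ≥ 1 (shape–rate) is (a−1)/b = 45/11.7 ≈ 3.85.

λ̂_MAP = 3.85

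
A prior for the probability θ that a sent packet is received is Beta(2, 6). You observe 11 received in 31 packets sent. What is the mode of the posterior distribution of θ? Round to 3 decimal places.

Prior: Beta(2, 6).
Data: 11 successes in 31 trials. The binomial likelihood contributes θ^11(1−θ)^20, so the posterior is Beta(2+11, 6+20) = Beta(13, 26).
For Beta(a, b) with a, b > 1 the mode is (a−1)/(a+b−2) = 12/37 ≈ 0.324.

θ̂_MAP = 0.324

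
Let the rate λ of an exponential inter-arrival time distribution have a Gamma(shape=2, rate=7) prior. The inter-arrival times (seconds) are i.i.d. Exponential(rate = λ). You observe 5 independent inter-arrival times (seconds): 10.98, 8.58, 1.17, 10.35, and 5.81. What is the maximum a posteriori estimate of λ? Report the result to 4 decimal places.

The Exponential(rate=λ) likelihood is ∝ λ^n e^(−λΣtᵢ). Here n = 5 and Σtᵢ = 10.98 + 8.58 + 1.17 + 10.35 + 5.81 = 36.89.
Posterior ∝ λe^(−7λ) · λ^5e^(−36.89λ) = λ^6e^(−43.89λ), i.e. Gamma(7, 43.89).
Mode = (a−1)/b = 6/43.89 ≈ 0.1367.

λ̂_MAP = 0.1367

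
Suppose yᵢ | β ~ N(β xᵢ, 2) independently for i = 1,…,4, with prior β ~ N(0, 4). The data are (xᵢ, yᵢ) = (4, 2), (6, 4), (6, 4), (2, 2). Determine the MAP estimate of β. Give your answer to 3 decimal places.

log p(β | y) = −Σ(yᵢ − βxᵢ)²/(2·2) − β²/(2·4) + const.
Setting the derivative to zero: Σxᵢ(yᵢ − βxᵢ)/2 − β/4 = 0, so β = Σxᵢyᵢ / (Σxᵢ² + σ²/τ²).
Σxᵢyᵢ = 4·2 + 6·4 + 6·4 + 2·2 = 60; Σxᵢ² = 92; σ²/τ² = 0.5.
β̂_MAP = 60 / (92 + 0.5) = 60/92.5 ≈ 0.649.

β̂_MAP = 0.649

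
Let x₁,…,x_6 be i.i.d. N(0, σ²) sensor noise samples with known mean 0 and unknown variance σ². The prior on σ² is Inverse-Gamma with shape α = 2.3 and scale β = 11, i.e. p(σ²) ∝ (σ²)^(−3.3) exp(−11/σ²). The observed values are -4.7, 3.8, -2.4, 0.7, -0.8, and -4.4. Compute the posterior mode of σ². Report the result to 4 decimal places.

Sum of squared deviations about the known mean: SS = (-4.7−0)² + (3.8−0)² + (-2.4−0)² + (0.7−0)² + (-0.8−0)² + (-4.4−0)² = 62.78.
The Normal likelihood contributes (σ²)^(−n/2) exp(−SS/(2σ²)), so the posterior is Inverse-Gamma(α + n/2, β + SS/2) = Inverse-Gamma(5.3, 42.39).
The mode of Inverse-Gamma(a, b) is b/(a+1) = 42.39/6.3 ≈ 6.7286.

σ̂²_MAP = 6.7286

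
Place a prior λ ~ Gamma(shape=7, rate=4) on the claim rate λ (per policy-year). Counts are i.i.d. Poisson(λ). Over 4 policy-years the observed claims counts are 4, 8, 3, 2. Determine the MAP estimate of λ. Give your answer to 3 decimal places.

Σxᵢ = 4+8+3+2 = 17, with n = 4.
Posterior ∝ λ^6e^(−4λ) · λ^17e^(−4λ) = λ^23e^(−8λ), i.e. Gamma(shape=24, rate=8).
The mode of a Gamma(a, b) with a ≥ 1 (shape–rate) is (a−1)/b = 23/8 ≈ 2.875.

λ̂_MAP = 2.875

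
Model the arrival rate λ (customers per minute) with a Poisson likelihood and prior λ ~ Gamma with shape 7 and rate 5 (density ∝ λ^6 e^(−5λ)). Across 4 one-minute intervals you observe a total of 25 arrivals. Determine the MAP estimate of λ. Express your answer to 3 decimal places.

Σxᵢ = 25, n = 4.
Posterior ∝ λ^6e^(−5λ) · λ^25e^(−4λ) = λ^31e^(−9λ), i.e. Gamma(shape=32, rate=9).
The mode of a Gamma(a, b) with a ≥ 1 (shape–rate) is (a−1)/b = 31/9 ≈ 3.444.

λ̂_MAP = 3.444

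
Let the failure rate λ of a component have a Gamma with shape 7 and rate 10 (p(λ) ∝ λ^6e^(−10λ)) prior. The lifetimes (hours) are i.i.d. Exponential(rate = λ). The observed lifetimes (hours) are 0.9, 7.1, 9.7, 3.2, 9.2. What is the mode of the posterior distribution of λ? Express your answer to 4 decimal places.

The Exponential(rate=λ) likelihood is ∝ λ^n e^(−λΣtᵢ). Here n = 5 and Σtᵢ = 0.9 + 7.1 + 9.7 + 3.2 + 9.2 = 30.1.
Posterior ∝ λ^6e^(−10λ) · λ^5e^(−30.1λ) = λ^11e^(−40.1λ), i.e. Gamma(12, 40.1).
Mode = (a−1)/b = 11/40.1 ≈ 0.2743.

λ̂_MAP = 0.2743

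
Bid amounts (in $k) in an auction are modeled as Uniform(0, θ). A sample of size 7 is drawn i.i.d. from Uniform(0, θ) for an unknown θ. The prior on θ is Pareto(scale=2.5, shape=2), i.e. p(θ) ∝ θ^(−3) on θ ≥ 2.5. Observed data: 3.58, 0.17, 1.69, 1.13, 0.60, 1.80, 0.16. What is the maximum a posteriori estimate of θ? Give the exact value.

The Uniform(0, θ) likelihood is θ^(−n) for θ ≥ max(xᵢ), zero otherwise. Here max(xᵢ) = 3.58.
Posterior ∝ θ^(−3) · θ^(−7) = θ^(−10) on θ ≥ max(2.5, 3.58) = 3.58.
This density is strictly decreasing in θ, so the posterior mode lies at the lower boundary of the support.

θ̂_MAP = 3.58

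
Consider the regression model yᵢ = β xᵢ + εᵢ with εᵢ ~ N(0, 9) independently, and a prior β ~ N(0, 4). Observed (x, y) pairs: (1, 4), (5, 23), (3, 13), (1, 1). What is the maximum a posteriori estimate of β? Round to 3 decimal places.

β̂_MAP = 4.157

log p(β | y) = −Σ(yᵢ − βxᵢ)²/(2·9) − β²/(2·4) + const.
Setting the derivative to zero: Σxᵢ(yᵢ − βxᵢ)/9 − β/4 = 0, so β = Σxᵢyᵢ / (Σxᵢ² + σ²/τ²).
Σxᵢyᵢ = 1·4 + 5·23 + 3·13 + 1·1 = 159; Σxᵢ² = 36; σ²/τ² = 2.25.
β̂_MAP = 159 / (36 + 2.25) = 159/38.25 ≈ 4.157.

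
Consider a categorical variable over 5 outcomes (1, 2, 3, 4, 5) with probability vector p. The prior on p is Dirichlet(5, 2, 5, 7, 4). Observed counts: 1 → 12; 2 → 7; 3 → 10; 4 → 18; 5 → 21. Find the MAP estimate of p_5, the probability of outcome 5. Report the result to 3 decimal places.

The posterior is Dirichlet(αᵢ + nᵢ) = Dirichlet(17, 9, 15, 25, 25).
For a Dirichlet(a₁,…,a_K) with all aᵢ > 1, the mode has j-th component (aⱼ − 1)/(Σaᵢ − K).
Here Σaᵢ = 91 and K = 5, so p_5 = (25 − 1)/(91 − 5) = 24/86 ≈ 0.279.

MAP estimate: 0.279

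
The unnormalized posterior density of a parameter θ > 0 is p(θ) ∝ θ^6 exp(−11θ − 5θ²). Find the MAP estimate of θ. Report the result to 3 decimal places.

ℓ'(θ) = 6/θ − 11 − 10θ. Setting this to zero and multiplying by θ: 10θ² + 11θ − 6 = 0.
θ = (−11 + √(11² + 4·10·6)) / (2·10) = (−11 + √361) / 20 = (−11 + 19)/20 = 2/5.
ℓ''(θ) = −6/θ² − 10 < 0, confirming a maximum.

θ̂_MAP = 0.400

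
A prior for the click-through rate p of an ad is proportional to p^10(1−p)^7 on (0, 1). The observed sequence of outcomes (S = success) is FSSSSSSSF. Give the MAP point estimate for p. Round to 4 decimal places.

p̂_MAP = 0.6538

The prior density ∝ p^10(1−p)^7 is the kernel of Beta(11, 8).
Data: 7 successes in 9 trials (from the sequence). The binomial likelihood contributes p^7(1−p)^2, so the posterior is Beta(11+7, 8+2) = Beta(18, 10).
For Beta(a, b) with a, b > 1 the mode is (a−1)/(a+b−2) = 17/26 ≈ 0.6538.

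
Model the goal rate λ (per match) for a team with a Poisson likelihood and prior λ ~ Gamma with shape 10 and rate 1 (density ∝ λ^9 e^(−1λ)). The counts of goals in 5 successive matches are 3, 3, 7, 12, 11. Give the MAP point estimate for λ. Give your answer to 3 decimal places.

Σxᵢ = 3+3+7+12+11 = 36, with n = 5.
Posterior ∝ λ^9e^(−1λ) · λ^36e^(−5λ) = λ^45e^(−6λ), i.e. Gamma(shape=46, rate=6).
The mode of a Gamma(a, b) with a ≥ 1 (shape–rate) is (a−1)/b = 45/6 ≈ 7.500.

λ̂_MAP = 7.500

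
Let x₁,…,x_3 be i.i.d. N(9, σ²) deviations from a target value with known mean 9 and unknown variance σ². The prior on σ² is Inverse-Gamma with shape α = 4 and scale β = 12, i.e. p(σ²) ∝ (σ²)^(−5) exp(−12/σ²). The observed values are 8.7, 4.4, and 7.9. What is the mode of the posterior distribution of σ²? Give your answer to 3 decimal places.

σ̂²_MAP = 3.574

Sum of squared deviations about the known mean: SS = (8.7−9)² + (4.4−9)² + (7.9−9)² = 22.46.
The Normal likelihood contributes (σ²)^(−n/2) exp(−SS/(2σ²)), so the posterior is Inverse-Gamma(α + n/2, β + SS/2) = Inverse-Gamma(5.5, 23.23).
The mode of Inverse-Gamma(a, b) is b/(a+1) = 23.23/6.5 ≈ 3.574.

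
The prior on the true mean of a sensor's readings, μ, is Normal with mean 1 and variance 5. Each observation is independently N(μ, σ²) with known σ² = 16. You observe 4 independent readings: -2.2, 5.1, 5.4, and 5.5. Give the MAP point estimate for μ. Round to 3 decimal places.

n = 4; x̄ = ((-2.2) + 5.1 + 5.4 + 5.5)/4 = 13.8/4 = 3.45.
For a Normal prior and Normal likelihood with known variance, the posterior is Normal; its mode equals its mean, the precision-weighted average.
Prior precision 1/σ₀² = 1/5 = 0.2; data precision n/σ² = 4/16 = 0.25.
μ̂ = (0.2·1 + 0.25·3.45) / (0.2 + 0.25) = 1.0625/0.45 = 85/36 ≈ 2.361.

μ̂_MAP = 2.361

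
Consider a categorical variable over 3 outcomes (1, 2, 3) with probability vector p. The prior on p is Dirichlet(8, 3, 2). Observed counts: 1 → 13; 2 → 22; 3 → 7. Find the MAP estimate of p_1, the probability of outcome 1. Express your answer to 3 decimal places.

The posterior is Dirichlet(αᵢ + nᵢ) = Dirichlet(21, 25, 9).
For a Dirichlet(a₁,…,a_K) with all aᵢ > 1, the mode has j-th component (aⱼ − 1)/(Σaᵢ − K).
Here Σaᵢ = 55 and K = 3, so p_1 = (21 − 1)/(55 − 3) = 20/52 ≈ 0.385.

MAP estimate: 0.385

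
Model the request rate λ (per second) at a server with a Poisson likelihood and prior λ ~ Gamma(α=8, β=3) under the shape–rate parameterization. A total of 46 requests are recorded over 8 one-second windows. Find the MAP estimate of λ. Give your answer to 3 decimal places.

λ̂_MAP = 4.818

Σxᵢ = 46, n = 8.
Posterior ∝ λ^7e^(−3λ) · λ^46e^(−8λ) = λ^53e^(−11λ), i.e. Gamma(shape=54, rate=11).
The mode of a Gamma(a, b) with a ≥ 1 (shape–rate) is (a−1)/b = 53/11 ≈ 4.818.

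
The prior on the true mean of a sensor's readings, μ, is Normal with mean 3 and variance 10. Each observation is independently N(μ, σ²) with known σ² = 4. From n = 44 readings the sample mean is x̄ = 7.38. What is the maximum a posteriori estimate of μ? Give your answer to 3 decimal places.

n = 44, x̄ = 7.38.
For a Normal prior and Normal likelihood with known variance, the posterior is Normal; its mode equals its mean, the precision-weighted average.
Prior precision 1/σ₀² = 1/10 = 0.1; data precision n/σ² = 44/4 = 11.
μ̂ = (0.1·3 + 11·7.38) / (0.1 + 11) = 81.48/11.1 = 1358/185 ≈ 7.341.

μ̂_MAP = 7.341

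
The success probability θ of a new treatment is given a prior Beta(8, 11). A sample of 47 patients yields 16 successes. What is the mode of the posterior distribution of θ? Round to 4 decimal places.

Prior: Beta(8, 11).
Data: 16 successes in 47 trials. The binomial likelihood contributes θ^16(1−θ)^31, so the posterior is Beta(8+16, 11+31) = Beta(24, 42).
For Beta(a, b) with a, b > 1 the mode is (a−1)/(a+b−2) = 23/64 ≈ 0.3594.

θ̂_MAP = 0.3594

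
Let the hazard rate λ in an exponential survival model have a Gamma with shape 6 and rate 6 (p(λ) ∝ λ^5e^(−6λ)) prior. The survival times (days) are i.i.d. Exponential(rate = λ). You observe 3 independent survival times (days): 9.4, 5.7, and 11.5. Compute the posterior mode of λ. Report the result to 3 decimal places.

λ̂_MAP = 0.245

The Exponential(rate=λ) likelihood is ∝ λ^n e^(−λΣtᵢ). Here n = 3 and Σtᵢ = 9.4 + 5.7 + 11.5 = 26.6.
Posterior ∝ λ^5e^(−6λ) · λ^3e^(−26.6λ) = λ^8e^(−32.6λ), i.e. Gamma(9, 32.6).
Mode = (a−1)/b = 8/32.6 ≈ 0.245.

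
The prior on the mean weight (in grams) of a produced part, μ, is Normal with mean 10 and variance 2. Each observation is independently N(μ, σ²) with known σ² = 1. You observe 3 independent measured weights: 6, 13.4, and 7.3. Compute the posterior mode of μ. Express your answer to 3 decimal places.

μ̂_MAP = 9.057

n = 3; x̄ = (6 + 13.4 + 7.3)/3 = 26.7/3 = 8.9.
For a Normal prior and Normal likelihood with known variance, the posterior is Normal; its mode equals its mean, the precision-weighted average.
Prior precision 1/σ₀² = 1/2 = 0.5; data precision n/σ² = 3/1 = 3.
μ̂ = (0.5·10 + 3·8.9) / (0.5 + 3) = 31.7/3.5 = 317/35 ≈ 9.057.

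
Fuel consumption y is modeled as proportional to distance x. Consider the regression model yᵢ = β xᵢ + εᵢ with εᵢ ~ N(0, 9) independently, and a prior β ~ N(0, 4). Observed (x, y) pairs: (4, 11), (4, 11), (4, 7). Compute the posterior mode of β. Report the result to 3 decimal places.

log p(β | y) = −Σ(yᵢ − βxᵢ)²/(2·9) − β²/(2·4) + const.
Setting the derivative to zero: Σxᵢ(yᵢ − βxᵢ)/9 − β/4 = 0, so β = Σxᵢyᵢ / (Σxᵢ² + σ²/τ²).
Σxᵢyᵢ = 4·11 + 4·11 + 4·7 = 116; Σxᵢ² = 48; σ²/τ² = 2.25.
β̂_MAP = 116 / (48 + 2.25) = 116/50.25 ≈ 2.308.

β̂_MAP = 2.308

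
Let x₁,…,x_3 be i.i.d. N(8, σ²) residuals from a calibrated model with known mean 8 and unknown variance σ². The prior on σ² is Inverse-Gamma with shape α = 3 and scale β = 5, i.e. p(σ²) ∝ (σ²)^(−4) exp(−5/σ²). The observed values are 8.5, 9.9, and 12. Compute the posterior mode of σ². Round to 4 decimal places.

σ̂²_MAP = 2.7145

Sum of squared deviations about the known mean: SS = (8.5−8)² + (9.9−8)² + (12−8)² = 19.86.
The Normal likelihood contributes (σ²)^(−n/2) exp(−SS/(2σ²)), so the posterior is Inverse-Gamma(α + n/2, β + SS/2) = Inverse-Gamma(4.5, 14.93).
The mode of Inverse-Gamma(a, b) is b/(a+1) = 14.93/5.5 ≈ 2.7145.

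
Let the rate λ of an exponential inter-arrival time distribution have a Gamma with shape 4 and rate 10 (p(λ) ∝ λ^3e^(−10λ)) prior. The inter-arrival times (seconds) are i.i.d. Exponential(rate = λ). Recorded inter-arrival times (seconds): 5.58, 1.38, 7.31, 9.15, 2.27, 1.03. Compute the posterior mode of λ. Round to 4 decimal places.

λ̂_MAP = 0.2451

The Exponential(rate=λ) likelihood is ∝ λ^n e^(−λΣtᵢ). Here n = 6 and Σtᵢ = 5.58 + 1.38 + 7.31 + 9.15 + 2.27 + 1.03 = 26.72.
Posterior ∝ λ^3e^(−10λ) · λ^6e^(−26.72λ) = λ^9e^(−36.72λ), i.e. Gamma(10, 36.72).
Mode = (a−1)/b = 9/36.72 ≈ 0.2451.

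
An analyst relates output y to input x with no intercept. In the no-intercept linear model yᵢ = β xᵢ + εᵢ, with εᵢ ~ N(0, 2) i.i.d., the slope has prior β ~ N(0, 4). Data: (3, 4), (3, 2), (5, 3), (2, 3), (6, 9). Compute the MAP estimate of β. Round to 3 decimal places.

β̂_MAP = 1.114

log p(β | y) = −Σ(yᵢ − βxᵢ)²/(2·2) − β²/(2·4) + const.
Setting the derivative to zero: Σxᵢ(yᵢ − βxᵢ)/2 − β/4 = 0, so β = Σxᵢyᵢ / (Σxᵢ² + σ²/τ²).
Σxᵢyᵢ = 3·4 + 3·2 + 5·3 + 2·3 + 6·9 = 93; Σxᵢ² = 83; σ²/τ² = 0.5.
β̂_MAP = 93 / (83 + 0.5) = 93/83.5 ≈ 1.114.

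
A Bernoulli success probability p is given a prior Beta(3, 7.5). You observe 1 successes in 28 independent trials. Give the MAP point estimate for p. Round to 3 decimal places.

Prior: Beta(3, 7.5).
Data: 1 success in 28 trials. The binomial likelihood contributes p(1−p)^27, so the posterior is Beta(3+1, 7.5+27) = Beta(4, 34.5).
For Beta(a, b) with a, b > 1 the mode is (a−1)/(a+b−2) = 3/36.5 ≈ 0.082.

p̂_MAP = 0.082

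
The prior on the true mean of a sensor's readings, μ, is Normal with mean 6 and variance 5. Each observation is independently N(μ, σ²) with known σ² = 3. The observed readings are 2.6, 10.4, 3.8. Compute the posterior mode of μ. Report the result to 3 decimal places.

μ̂_MAP = 5.667

n = 3; x̄ = (2.6 + 10.4 + 3.8)/3 = 16.8/3 = 5.6.
For a Normal prior and Normal likelihood with known variance, the posterior is Normal; its mode equals its mean, the precision-weighted average.
Prior precision 1/σ₀² = 1/5 = 0.2; data precision n/σ² = 3/3 = 1.
μ̂ = (0.2·6 + 1·5.6) / (0.2 + 1) = 6.8/1.2 = 17/3 ≈ 5.667.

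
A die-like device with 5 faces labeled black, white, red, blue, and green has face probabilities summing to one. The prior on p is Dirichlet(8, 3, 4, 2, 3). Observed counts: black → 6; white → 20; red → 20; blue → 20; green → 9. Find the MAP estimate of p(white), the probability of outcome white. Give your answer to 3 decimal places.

MAP estimate of p(white) = 0.244

The posterior is Dirichlet(αᵢ + nᵢ) = Dirichlet(14, 23, 24, 22, 12).
For a Dirichlet(a₁,…,a_K) with all aᵢ > 1, the mode has j-th component (aⱼ − 1)/(Σaᵢ − K).
Here Σaᵢ = 95 and K = 5, so p(white) = (23 − 1)/(95 − 5) = 22/90 ≈ 0.244.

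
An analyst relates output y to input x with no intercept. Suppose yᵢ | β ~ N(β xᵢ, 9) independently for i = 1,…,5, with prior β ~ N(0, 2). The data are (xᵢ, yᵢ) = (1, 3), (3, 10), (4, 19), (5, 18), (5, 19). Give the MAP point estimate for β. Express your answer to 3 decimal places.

log p(β | y) = −Σ(yᵢ − βxᵢ)²/(2·9) − β²/(2·2) + const.
Setting the derivative to zero: Σxᵢ(yᵢ − βxᵢ)/9 − β/2 = 0, so β = Σxᵢyᵢ / (Σxᵢ² + σ²/τ²).
Σxᵢyᵢ = 1·3 + 3·10 + 4·19 + 5·18 + 5·19 = 294; Σxᵢ² = 76; σ²/τ² = 4.5.
β̂_MAP = 294 / (76 + 4.5) = 294/80.5 ≈ 3.652.

β̂_MAP = 3.652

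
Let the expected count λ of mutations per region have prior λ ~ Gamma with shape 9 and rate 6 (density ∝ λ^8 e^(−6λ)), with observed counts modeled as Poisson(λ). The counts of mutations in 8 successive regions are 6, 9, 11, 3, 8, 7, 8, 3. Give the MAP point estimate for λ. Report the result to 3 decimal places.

λ̂_MAP = 4.500

Σxᵢ = 6+9+11+3+8+7+8+3 = 55, with n = 8.
Posterior ∝ λ^8e^(−6λ) · λ^55e^(−8λ) = λ^63e^(−14λ), i.e. Gamma(shape=64, rate=14).
The mode of a Gamma(a, b) with a ≥ 1 (shape–rate) is (a−1)/b = 63/14 ≈ 4.500.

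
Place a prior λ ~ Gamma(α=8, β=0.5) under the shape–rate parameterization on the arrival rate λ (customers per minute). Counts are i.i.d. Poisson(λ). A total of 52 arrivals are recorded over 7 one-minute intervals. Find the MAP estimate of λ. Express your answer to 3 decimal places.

λ̂_MAP = 7.867

Σxᵢ = 52, n = 7.
Posterior ∝ λ^7e^(−0.5λ) · λ^52e^(−7λ) = λ^59e^(−7.5λ), i.e. Gamma(shape=60, rate=7.5).
The mode of a Gamma(a, b) with a ≥ 1 (shape–rate) is (a−1)/b = 59/7.5 ≈ 7.867.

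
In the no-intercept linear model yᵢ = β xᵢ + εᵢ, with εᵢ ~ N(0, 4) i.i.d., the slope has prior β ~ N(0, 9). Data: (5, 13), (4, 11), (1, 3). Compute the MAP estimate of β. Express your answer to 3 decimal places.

β̂_MAP = 2.639

log p(β | y) = −Σ(yᵢ − βxᵢ)²/(2·4) − β²/(2·9) + const.
Setting the derivative to zero: Σxᵢ(yᵢ − βxᵢ)/4 − β/9 = 0, so β = Σxᵢyᵢ / (Σxᵢ² + σ²/τ²).
Σxᵢyᵢ = 5·13 + 4·11 + 1·3 = 112; Σxᵢ² = 42; σ²/τ² = 4/9.
β̂_MAP = 112 / (42 + 4/9) = 112/(382/9) = 504/191 ≈ 2.639.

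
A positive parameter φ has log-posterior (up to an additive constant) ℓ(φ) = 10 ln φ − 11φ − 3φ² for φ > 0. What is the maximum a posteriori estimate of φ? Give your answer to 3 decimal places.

φ̂_MAP = 0.667

ℓ'(φ) = 10/φ − 11 − 6φ. Setting this to zero and multiplying by φ: 6φ² + 11φ − 10 = 0.
φ = (−11 + √(11² + 4·6·10)) / (2·6) = (−11 + √361) / 12 = (−11 + 19)/12 = 2/3.
ℓ''(φ) = −10/φ² − 6 < 0, confirming a maximum.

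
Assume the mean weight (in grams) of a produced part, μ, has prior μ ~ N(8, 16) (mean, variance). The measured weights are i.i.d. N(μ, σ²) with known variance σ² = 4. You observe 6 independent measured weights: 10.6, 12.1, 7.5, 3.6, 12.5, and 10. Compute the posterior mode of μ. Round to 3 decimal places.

n = 6; x̄ = (10.6 + 12.1 + 7.5 + 3.6 + 12.5 + 10)/6 = 56.3/6 = 563/60 ≈ 9.3833.
For a Normal prior and Normal likelihood with known variance, the posterior is Normal; its mode equals its mean, the precision-weighted average.
Prior precision 1/σ₀² = 1/16 = 0.0625; data precision n/σ² = 6/4 = 1.5.
μ̂ = (0.0625·8 + 1.5·(563/60)) / (0.0625 + 1.5) = 14.575/1.5625 = 9.328.

μ̂_MAP = 9.328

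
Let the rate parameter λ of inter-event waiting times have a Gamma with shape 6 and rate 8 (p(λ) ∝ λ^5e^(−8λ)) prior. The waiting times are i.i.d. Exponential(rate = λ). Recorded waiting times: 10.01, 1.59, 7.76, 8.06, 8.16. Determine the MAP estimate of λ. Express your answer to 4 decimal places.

λ̂_MAP = 0.2295

The Exponential(rate=λ) likelihood is ∝ λ^n e^(−λΣtᵢ). Here n = 5 and Σtᵢ = 10.01 + 1.59 + 7.76 + 8.06 + 8.16 = 35.58.
Posterior ∝ λ^5e^(−8λ) · λ^5e^(−35.58λ) = λ^10e^(−43.58λ), i.e. Gamma(11, 43.58).
Mode = (a−1)/b = 10/43.58 ≈ 0.2295.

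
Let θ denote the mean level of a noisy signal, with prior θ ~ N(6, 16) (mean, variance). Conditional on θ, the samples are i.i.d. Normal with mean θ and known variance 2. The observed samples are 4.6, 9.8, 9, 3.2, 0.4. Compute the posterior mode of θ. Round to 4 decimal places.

n = 5; x̄ = (4.6 + 9.8 + 9 + 3.2 + 0.4)/5 = 27/5 = 5.4.
For a Normal prior and Normal likelihood with known variance, the posterior is Normal; its mode equals its mean, the precision-weighted average.
Prior precision 1/σ₀² = 1/16 = 0.0625; data precision n/σ² = 5/2 = 2.5.
θ̂ = (0.0625·6 + 2.5·5.4) / (0.0625 + 2.5) = 13.875/2.5625 = 222/41 ≈ 5.4146.

θ̂_MAP = 5.4146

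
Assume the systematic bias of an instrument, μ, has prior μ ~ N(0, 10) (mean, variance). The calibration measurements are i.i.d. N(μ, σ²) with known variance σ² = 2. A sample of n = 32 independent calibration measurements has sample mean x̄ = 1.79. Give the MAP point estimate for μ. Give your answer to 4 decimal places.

μ̂_MAP = 1.7789

n = 32, x̄ = 1.79.
For a Normal prior and Normal likelihood with known variance, the posterior is Normal; its mode equals its mean, the precision-weighted average.
Prior precision 1/σ₀² = 1/10 = 0.1; data precision n/σ² = 32/2 = 16.
μ̂ = (0.1·0 + 16·1.79) / (0.1 + 16) = 28.64/16.1 = 1432/805 ≈ 1.7789.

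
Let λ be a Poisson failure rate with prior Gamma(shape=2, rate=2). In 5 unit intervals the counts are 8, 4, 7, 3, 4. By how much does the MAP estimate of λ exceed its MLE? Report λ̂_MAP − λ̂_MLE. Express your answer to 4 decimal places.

Σxᵢ = 26. Posterior is Gamma(28, 7); MAP = (28−1)/7 = 27/7 ≈ 3.85714.
MLE = x̄ = 26/5 ≈ 5.20000.
Difference = 27/7 − 26/5 = -47/35 ≈ -1.3429.

MAP − MLE = -1.3429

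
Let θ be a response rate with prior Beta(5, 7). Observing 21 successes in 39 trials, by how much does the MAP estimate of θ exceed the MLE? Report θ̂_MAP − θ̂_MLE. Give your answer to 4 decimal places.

MAP − MLE = -0.0283

Posterior is Beta(26, 25); MAP = (26−1)/(51−2) = 25/49 ≈ 0.51020.
MLE ignores the prior: θ̂_MLE = k/n = 21/39 ≈ 0.53846.
Difference = 25/49 − 21/39 = -18/637 ≈ -0.0283.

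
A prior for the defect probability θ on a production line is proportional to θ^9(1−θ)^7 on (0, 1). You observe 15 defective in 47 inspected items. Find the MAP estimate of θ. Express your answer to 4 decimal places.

The prior density ∝ θ^9(1−θ)^7 is the kernel of Beta(10, 8).
Data: 15 successes in 47 trials. The binomial likelihood contributes θ^15(1−θ)^32, so the posterior is Beta(10+15, 8+32) = Beta(25, 40).
For Beta(a, b) with a, b > 1 the mode is (a−1)/(a+b−2) = 24/63 ≈ 0.3810.

θ̂_MAP = 0.3810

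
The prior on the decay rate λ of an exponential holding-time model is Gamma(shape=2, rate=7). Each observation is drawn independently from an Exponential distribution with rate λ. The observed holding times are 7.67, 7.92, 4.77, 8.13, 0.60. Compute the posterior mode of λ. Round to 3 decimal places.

The Exponential(rate=λ) likelihood is ∝ λ^n e^(−λΣtᵢ). Here n = 5 and Σtᵢ = 7.67 + 7.92 + 4.77 + 8.13 + 0.60 = 29.09.
Posterior ∝ λe^(−7λ) · λ^5e^(−29.09λ) = λ^6e^(−36.09λ), i.e. Gamma(7, 36.09).
Mode = (a−1)/b = 6/36.09 ≈ 0.166.

λ̂_MAP = 0.166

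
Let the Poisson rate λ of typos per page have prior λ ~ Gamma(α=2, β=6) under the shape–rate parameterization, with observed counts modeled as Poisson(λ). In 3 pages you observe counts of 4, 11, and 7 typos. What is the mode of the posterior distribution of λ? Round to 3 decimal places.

λ̂_MAP = 2.556

Σxᵢ = 4+11+7 = 22, with n = 3.
Posterior ∝ λe^(−6λ) · λ^22e^(−3λ) = λ^23e^(−9λ), i.e. Gamma(shape=24, rate=9).
The mode of a Gamma(a, b) with a ≥ 1 (shape–rate) is (a−1)/b = 23/9 ≈ 2.556.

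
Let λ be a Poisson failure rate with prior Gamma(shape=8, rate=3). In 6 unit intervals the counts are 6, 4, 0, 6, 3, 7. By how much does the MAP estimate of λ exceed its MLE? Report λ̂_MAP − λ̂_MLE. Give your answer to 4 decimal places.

MAP − MLE = -0.6667

Σxᵢ = 26. Posterior is Gamma(34, 9); MAP = (34−1)/9 = 33/9 ≈ 3.66667.
MLE = x̄ = 26/6 ≈ 4.33333.
Difference = 33/9 − 26/6 = -2/3 ≈ -0.6667.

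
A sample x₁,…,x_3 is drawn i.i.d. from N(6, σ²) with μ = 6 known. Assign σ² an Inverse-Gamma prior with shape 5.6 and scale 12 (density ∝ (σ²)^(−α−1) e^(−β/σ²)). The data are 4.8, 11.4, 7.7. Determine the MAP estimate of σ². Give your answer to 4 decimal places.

σ̂²_MAP = 3.5488

Sum of squared deviations about the known mean: SS = (4.8−6)² + (11.4−6)² + (7.7−6)² = 33.49.
The Normal likelihood contributes (σ²)^(−n/2) exp(−SS/(2σ²)), so the posterior is Inverse-Gamma(α + n/2, β + SS/2) = Inverse-Gamma(7.1, 28.745).
The mode of Inverse-Gamma(a, b) is b/(a+1) = 28.745/8.1 ≈ 3.5488.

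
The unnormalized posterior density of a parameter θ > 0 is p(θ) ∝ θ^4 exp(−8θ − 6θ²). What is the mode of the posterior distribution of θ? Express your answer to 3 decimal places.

ℓ'(θ) = 4/θ − 8 − 12θ. Setting this to zero and multiplying by θ: 12θ² + 8θ − 4 = 0.
θ = (−8 + √(8² + 4·12·4)) / (2·12) = (−8 + √256) / 24 = (−8 + 16)/24 = 1/3.
ℓ''(θ) = −4/θ² − 12 < 0, confirming a maximum.

θ̂_MAP = 0.333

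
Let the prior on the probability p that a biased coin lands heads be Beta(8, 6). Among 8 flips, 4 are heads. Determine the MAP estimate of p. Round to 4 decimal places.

p̂_MAP = 0.5500

Prior: Beta(8, 6).
Data: 4 successes in 8 trials. The binomial likelihood contributes p^4(1−p)^4, so the posterior is Beta(8+4, 6+4) = Beta(12, 10).
For Beta(a, b) with a, b > 1 the mode is (a−1)/(a+b−2) = 11/20 ≈ 0.5500.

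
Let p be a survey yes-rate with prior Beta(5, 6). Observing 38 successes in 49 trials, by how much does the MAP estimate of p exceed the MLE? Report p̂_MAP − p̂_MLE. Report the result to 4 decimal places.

MAP − MLE = -0.0514

Posterior is Beta(43, 17); MAP = (43−1)/(60−2) = 42/58 ≈ 0.72414.
MLE ignores the prior: p̂_MLE = k/n = 38/49 ≈ 0.77551.
Difference = 42/58 − 38/49 = -73/1421 ≈ -0.0514.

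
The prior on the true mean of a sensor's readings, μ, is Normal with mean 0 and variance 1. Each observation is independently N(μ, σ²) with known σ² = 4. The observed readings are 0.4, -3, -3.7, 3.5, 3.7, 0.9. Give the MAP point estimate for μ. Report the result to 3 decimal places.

n = 6; x̄ = (0.4 + (-3) + (-3.7) + 3.5 + 3.7 + 0.9)/6 = 1.8/6 = 0.3.
For a Normal prior and Normal likelihood with known variance, the posterior is Normal; its mode equals its mean, the precision-weighted average.
Prior precision 1/σ₀² = 1/1 = 1; data precision n/σ² = 6/4 = 1.5.
μ̂ = (1·0 + 1.5·0.3) / (1 + 1.5) = 0.45/2.5 = 0.180.

μ̂_MAP = 0.180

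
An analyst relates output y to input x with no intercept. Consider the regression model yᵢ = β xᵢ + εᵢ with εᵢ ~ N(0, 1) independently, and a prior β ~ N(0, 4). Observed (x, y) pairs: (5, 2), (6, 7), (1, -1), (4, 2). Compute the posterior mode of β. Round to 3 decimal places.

β̂_MAP = 0.754

log p(β | y) = −Σ(yᵢ − βxᵢ)²/(2·1) − β²/(2·4) + const.
Setting the derivative to zero: Σxᵢ(yᵢ − βxᵢ)/1 − β/4 = 0, so β = Σxᵢyᵢ / (Σxᵢ² + σ²/τ²).
Σxᵢyᵢ = 5·2 + 6·7 + 1·(-1) + 4·2 = 59; Σxᵢ² = 78; σ²/τ² = 0.25.
β̂_MAP = 59 / (78 + 0.25) = 59/78.25 ≈ 0.754.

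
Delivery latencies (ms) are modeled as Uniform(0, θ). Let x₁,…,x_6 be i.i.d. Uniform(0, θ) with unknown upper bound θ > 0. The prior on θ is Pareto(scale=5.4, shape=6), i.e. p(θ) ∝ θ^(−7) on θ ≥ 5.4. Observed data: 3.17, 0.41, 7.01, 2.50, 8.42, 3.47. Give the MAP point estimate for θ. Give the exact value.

The Uniform(0, θ) likelihood is θ^(−n) for θ ≥ max(xᵢ), zero otherwise. Here max(xᵢ) = 8.42.
Posterior ∝ θ^(−7) · θ^(−6) = θ^(−13) on θ ≥ max(5.4, 8.42) = 8.42.
This density is strictly decreasing in θ, so the posterior mode lies at the lower boundary of the support.

θ̂_MAP = 8.42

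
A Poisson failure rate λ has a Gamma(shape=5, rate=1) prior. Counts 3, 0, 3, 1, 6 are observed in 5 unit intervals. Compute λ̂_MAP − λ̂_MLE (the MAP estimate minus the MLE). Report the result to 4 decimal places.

Σxᵢ = 13. Posterior is Gamma(18, 6); MAP = (18−1)/6 = 17/6 ≈ 2.83333.
MLE = x̄ = 13/5 ≈ 2.60000.
Difference = 17/6 − 13/5 = 7/30 ≈ 0.2333.

MAP − MLE = 0.2333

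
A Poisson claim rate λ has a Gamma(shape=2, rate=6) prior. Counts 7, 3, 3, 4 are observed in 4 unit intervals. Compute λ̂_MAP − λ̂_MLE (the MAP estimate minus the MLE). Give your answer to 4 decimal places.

Σxᵢ = 17. Posterior is Gamma(19, 10); MAP = (19−1)/10 = 18/10 ≈ 1.80000.
MLE = x̄ = 17/4 ≈ 4.25000.
Difference = 18/10 − 17/4 = -49/20 ≈ -2.4500.

MAP − MLE = -2.4500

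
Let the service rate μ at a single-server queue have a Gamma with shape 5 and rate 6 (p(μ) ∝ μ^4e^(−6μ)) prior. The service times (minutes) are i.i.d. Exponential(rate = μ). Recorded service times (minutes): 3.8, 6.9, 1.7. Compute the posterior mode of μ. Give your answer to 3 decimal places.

The Exponential(rate=μ) likelihood is ∝ μ^n e^(−μΣtᵢ). Here n = 3 and Σtᵢ = 3.8 + 6.9 + 1.7 = 12.4.
Posterior ∝ μ^4e^(−6μ) · μ^3e^(−12.4μ) = μ^7e^(−18.4μ), i.e. Gamma(8, 18.4).
Mode = (a−1)/b = 7/18.4 ≈ 0.380.

μ̂_MAP = 0.380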